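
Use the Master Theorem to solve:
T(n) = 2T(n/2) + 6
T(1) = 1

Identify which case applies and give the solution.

a=2, b=2, f(n)=6. log_2(2) = 1. Since c=0 < 1, Case 1 applies: T(n) = Θ(n^log_b(a)) = O(n).

Answer: O(n) - Case 1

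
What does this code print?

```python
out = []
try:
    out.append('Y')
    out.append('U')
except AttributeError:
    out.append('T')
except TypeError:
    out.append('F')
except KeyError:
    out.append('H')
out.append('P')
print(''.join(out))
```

Execution trace: 'Y' (try body) → 'U' (try body, no exception) → 'P' (after the try/except). Output: YUP

Answer: YUP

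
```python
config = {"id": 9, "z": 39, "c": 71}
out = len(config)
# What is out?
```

Trace:
`config = {"id": 9, "z": 39, "c": 71}` → config = {'id': 9, 'z': 39, 'c': 71}
`out = len(config)` → out = 3
So out = 3

Answer: 3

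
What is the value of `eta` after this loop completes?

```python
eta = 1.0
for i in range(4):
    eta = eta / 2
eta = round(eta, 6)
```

Halving LR 4 times: 1 / 2^4
`eta` takes the values: 1.0 → 0.5 → 0.25 → 0.125 → 0.0625

Answer: 0.0625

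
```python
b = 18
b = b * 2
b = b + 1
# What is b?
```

Trace:
`b = 18` → b = 18
`b = b * 2` → b = 36
`b = b + 1` → b = 37
So b = 37

Answer: 37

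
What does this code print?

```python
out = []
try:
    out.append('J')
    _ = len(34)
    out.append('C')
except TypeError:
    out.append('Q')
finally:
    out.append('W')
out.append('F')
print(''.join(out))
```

Execution trace: 'J' (try body) → 'Q' (except TypeError) → 'W' (finally) → 'F' (after the try/except). Output: JQWF

Answer: JQWF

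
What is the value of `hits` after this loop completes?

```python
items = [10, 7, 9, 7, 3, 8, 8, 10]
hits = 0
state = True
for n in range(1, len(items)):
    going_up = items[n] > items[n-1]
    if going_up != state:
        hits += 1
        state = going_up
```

Count direction changes in [10, 7, 9, 7, 3, 8, 8, 10]
`hits` takes the values: 0 → 1 → 2 → 3 → 4 → 5 → 6

Answer: 6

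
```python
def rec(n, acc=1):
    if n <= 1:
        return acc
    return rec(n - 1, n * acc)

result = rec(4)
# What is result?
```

Accumulator trace (n, acc): (4, 1) -> (3, 4) -> (2, 12) -> (1, 24) -> return 24

Answer: 24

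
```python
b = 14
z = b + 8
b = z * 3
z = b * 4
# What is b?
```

Trace:
`b = 14` → b = 14
`z = b + 8` → z = 22
`b = z * 3` → b = 66
`z = b * 4` → z = 264
So b = 66

Answer: 66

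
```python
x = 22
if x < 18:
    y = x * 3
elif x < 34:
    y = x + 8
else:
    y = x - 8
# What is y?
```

Trace:
`x = 22` → x = 22
`if x < 18: ...` → x < 18 is False, x < 34 is True → y = 30
So y = 30

Answer: 30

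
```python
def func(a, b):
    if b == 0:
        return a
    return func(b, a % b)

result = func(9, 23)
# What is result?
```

func(9, 23) -> func(23, 9) -> func(9, 5) -> func(5, 4) -> func(4, 1) -> func(1, 0) -> 1

Answer: 1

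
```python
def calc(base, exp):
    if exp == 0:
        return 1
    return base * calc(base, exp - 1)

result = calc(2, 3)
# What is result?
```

calc(2, 3) = 2 * 2 * 2 = 8

Answer: 8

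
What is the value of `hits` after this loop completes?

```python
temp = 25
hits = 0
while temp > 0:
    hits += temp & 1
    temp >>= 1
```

Count set bits in 25 (binary: 0b11001)
`hits` takes the values: 0 → 1 → 2 → 3

Answer: 3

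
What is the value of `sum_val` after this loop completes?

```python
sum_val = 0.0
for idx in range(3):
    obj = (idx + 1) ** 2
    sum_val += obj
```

Sum of squared losses 1² + 2² + ... + 3²
`sum_val` takes the values: 0.0 → 1.0 → 5.0 → 14.0

Answer: 14.0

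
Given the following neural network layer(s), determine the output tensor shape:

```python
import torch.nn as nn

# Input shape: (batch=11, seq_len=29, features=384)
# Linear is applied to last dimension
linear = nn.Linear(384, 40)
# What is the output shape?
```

Input: (11, 29, 384) -> Output: (11, 29, 40)

Answer: (11, 29, 40)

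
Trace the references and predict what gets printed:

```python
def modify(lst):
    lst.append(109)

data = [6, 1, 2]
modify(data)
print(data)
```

Key concept: function modifies passed list.
Step by step:
`data = [6, 1, 2]` → data = [6, 1, 2]
`modify(data)` → data = [6, 1, 2, 109]
`print(data)` → prints [6, 1, 2, 109]

Answer: [6, 1, 2, 109]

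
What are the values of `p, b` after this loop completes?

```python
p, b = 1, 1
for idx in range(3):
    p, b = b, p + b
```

Fibonacci: after 3 iterations
`p, b` takes the values: (1, 1) → (1, 2) → (2, 3) → (3, 5)

Answer: 3, 5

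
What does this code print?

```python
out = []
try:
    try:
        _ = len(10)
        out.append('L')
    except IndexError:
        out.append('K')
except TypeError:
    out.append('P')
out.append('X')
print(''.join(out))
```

Execution trace: 'P' (outer except TypeError) → 'X' (after the try/except). Output: PX

Answer: PX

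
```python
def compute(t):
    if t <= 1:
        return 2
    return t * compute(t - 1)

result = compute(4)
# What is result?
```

compute(4) = 4 * 3 * 2 * 2 = 48

Answer: 48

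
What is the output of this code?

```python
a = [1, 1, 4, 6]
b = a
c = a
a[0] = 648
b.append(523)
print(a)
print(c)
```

Key concept: multiple aliases.
Step by step:
`a = [1, 1, 4, 6]` → a = [1, 1, 4, 6]
`b = a` → b = [1, 1, 4, 6] (same object as a)
`c = a` → c = [1, 1, 4, 6] (same object as a, b)
`a[0] = 648` → a = [648, 1, 4, 6] (same object as b, c); b = [648, 1, 4, 6] (same object as a, c); c = [648, 1, 4, 6] (same object as a, b)
`b.append(523)` → a = [648, 1, 4, 6, 523] (same object as b, c); b = [648, 1, 4, 6, 523] (same object as a, c); c = [648, 1, 4, 6, 523] (same object as a, b)
`print(a)` → prints [648, 1, 4, 6, 523]
`print(c)` → prints [648, 1, 4, 6, 523]

Answer:
[648, 1, 4, 6, 523]
[648, 1, 4, 6, 523]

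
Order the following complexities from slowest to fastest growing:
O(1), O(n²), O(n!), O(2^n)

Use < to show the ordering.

Ordered by growth rate: O(1) < O(n²) < O(2^n) < O(n!)

Answer: O(1) < O(n²) < O(2^n) < O(n!)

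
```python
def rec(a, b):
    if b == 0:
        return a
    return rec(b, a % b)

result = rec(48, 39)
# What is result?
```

rec(48, 39) -> rec(39, 9) -> rec(9, 3) -> rec(3, 0) -> 3

Answer: 3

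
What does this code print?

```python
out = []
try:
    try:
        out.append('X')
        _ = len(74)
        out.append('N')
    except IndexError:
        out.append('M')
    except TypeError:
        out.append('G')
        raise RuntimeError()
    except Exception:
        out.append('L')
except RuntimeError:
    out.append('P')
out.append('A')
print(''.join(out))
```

Execution trace: 'X' (inner try body) → 'G' (inner except TypeError) → 'P' (outer except RuntimeError) → 'A' (after the try/except). Output: XGPA

Answer: XGPA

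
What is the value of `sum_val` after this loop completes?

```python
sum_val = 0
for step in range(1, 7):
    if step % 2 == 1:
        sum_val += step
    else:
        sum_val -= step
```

Add odd, subtract even
`sum_val` takes the values: 0 → 1 → -1 → 2 → -2 → 3 → -3

Answer: -3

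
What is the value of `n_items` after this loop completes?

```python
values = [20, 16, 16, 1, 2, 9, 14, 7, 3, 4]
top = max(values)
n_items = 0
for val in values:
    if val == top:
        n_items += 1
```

Count of max value 20 in [20, 16, 16, 1, 2, 9, 14, 7, 3, 4]
`n_items` takes the values: 0 → 1

Answer: 1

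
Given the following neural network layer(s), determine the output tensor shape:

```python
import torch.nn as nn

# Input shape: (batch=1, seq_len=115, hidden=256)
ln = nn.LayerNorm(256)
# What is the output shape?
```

Input: (1, 115, 256) -> Output: (1, 115, 256)

Answer: (1, 115, 256)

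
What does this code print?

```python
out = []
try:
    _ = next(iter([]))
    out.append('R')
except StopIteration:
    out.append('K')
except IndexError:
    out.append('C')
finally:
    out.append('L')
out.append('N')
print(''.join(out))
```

Execution trace: 'K' (except StopIteration) → 'L' (finally) → 'N' (after the try/except). Output: KLN

Answer: KLN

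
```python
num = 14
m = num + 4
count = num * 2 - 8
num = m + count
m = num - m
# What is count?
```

Trace:
`num = 14` → num = 14
`m = num + 4` → m = 18
`count = num * 2 - 8` → count = 20
`num = m + count` → num = 38
`m = num - m` → m = 20
So count = 20

Answer: 20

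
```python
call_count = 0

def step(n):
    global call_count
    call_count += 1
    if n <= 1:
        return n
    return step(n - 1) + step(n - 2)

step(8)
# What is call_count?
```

Calls(n) = 1 + Calls(n-1) + Calls(n-2); Calls(0)=Calls(1)=1. For n=8 this gives 67.

Answer: 67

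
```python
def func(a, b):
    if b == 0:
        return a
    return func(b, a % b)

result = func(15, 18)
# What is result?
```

func(15, 18) -> func(18, 15) -> func(15, 3) -> func(3, 0) -> 3

Answer: 3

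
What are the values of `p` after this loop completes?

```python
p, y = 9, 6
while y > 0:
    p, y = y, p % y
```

GCD of 9 and 6
`p` takes the values: 9 → 6 → 3

Answer: 3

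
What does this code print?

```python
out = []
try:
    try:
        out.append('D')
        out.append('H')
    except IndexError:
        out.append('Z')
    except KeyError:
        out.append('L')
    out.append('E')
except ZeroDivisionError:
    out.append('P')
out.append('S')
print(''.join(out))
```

Execution trace: 'D' (inner try body) → 'H' (inner try body, no exception) → 'E' (try body, no exception) → 'S' (after the try/except). Output: DHES

Answer: DHES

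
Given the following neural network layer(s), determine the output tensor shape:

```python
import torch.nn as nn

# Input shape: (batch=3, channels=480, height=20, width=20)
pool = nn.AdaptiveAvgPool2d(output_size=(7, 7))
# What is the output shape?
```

Input: (3, 480, 20, 20) -> Output: (3, 480, 7, 7)

Answer: (3, 480, 7, 7)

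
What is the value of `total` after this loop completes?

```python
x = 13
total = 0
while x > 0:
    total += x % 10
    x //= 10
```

Sum digits of 13
`total` takes the values: 0 → 3 → 4

Answer: 4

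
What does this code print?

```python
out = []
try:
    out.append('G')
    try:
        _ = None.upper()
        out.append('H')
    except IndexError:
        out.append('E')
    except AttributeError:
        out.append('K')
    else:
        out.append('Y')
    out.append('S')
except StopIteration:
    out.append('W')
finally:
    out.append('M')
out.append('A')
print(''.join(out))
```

Execution trace: 'G' (try body) → 'K' (inner except AttributeError) → 'S' (try body, no exception) → 'M' (finally) → 'A' (after the try/except). Output: GKSMA

Answer: GKSMA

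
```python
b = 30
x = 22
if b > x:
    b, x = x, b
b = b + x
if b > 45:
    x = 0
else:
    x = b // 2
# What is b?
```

Trace:
`b = 30` → b = 30
`x = 22` → x = 22
`if b > x: ...` → b > x is True → b = 22; x = 30
`b = b + x` → b = 52
`if b > 45: ...` → b > 45 is True → x = 0
So b = 52

Answer: 52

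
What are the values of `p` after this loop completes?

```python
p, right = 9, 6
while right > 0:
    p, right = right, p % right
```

GCD of 9 and 6
`p` takes the values: 9 → 6 → 3

Answer: 3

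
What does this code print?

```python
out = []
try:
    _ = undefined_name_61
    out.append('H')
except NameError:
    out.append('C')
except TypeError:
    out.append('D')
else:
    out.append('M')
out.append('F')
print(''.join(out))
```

Execution trace: 'C' (except NameError) → 'F' (after the try/except). Output: CF

Answer: CF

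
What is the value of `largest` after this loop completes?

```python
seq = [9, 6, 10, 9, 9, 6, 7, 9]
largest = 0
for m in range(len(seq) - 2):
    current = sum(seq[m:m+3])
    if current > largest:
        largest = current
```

Max sum of 3-element window in [9, 6, 10, 9, 9, 6, 7, 9]
`largest` takes the values: 0 → 25 → 28

Answer: 28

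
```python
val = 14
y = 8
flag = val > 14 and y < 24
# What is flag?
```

Trace:
`val = 14` → val = 14
`y = 8` → y = 8
`flag = val > 14 and y < 24` → flag = False
So flag = False

Answer: False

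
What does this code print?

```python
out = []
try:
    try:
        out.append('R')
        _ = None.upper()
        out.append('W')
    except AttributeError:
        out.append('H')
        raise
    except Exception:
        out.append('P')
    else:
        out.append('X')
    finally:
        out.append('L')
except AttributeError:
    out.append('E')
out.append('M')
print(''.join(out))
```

Execution trace: 'R' (inner try body) → 'H' (inner except AttributeError) → 'L' (inner finally) → 'E' (outer except AttributeError) → 'M' (after the try/except). Output: RHLEM

Answer: RHLEM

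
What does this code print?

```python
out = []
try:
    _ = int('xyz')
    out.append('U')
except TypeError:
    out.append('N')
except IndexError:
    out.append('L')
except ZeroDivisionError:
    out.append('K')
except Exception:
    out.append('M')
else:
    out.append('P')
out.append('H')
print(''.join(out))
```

Execution trace: 'M' (except Exception) → 'H' (after the try/except). Output: MH

Answer: MH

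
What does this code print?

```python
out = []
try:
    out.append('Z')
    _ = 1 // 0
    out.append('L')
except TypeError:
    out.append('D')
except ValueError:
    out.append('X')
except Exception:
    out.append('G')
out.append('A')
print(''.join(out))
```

Execution trace: 'Z' (try body) → 'G' (except Exception) → 'A' (after the try/except). Output: ZGA

Answer: ZGA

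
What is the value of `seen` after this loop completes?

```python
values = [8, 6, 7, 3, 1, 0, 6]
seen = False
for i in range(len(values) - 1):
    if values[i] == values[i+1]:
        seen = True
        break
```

Check consecutive duplicates in [8, 6, 7, 3, 1, 0, 6]
`seen` takes the values: False

Answer: False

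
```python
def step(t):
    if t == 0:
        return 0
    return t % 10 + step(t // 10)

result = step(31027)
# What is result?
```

Sum of digits of 31027: 7 + 2 + 0 + 1 + 3 = 13

Answer: 13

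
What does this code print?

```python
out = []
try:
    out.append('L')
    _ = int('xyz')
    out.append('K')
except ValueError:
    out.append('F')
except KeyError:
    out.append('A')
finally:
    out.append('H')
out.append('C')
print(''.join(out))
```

Execution trace: 'L' (try body) → 'F' (except ValueError) → 'H' (finally) → 'C' (after the try/except). Output: LFHC

Answer: LFHC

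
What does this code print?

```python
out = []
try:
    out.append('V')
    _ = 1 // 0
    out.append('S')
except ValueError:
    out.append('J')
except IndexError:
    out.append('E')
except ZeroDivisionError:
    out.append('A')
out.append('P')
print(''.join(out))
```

Execution trace: 'V' (try body) → 'A' (except ZeroDivisionError) → 'P' (after the try/except). Output: VAP

Answer: VAP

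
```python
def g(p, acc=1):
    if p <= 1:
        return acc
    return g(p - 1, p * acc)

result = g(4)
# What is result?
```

Accumulator trace (n, acc): (4, 1) -> (3, 4) -> (2, 12) -> (1, 24) -> return 24

Answer: 24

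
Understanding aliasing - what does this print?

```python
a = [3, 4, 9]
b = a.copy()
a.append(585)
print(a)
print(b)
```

Key concept: list.copy() creates independent copy.
Step by step:
`a = [3, 4, 9]` → a = [3, 4, 9]
`b = a.copy()` → b = [3, 4, 9]
`a.append(585)` → a = [3, 4, 9, 585]
`print(a)` → prints [3, 4, 9, 585]
`print(b)` → prints [3, 4, 9]

Answer:
[3, 4, 9, 585]
[3, 4, 9]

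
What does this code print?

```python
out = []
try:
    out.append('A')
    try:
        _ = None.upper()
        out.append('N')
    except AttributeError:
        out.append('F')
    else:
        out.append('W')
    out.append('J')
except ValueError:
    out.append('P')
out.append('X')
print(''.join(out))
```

Execution trace: 'A' (try body) → 'F' (inner except AttributeError) → 'J' (try body, no exception) → 'X' (after the try/except). Output: AFJX

Answer: AFJX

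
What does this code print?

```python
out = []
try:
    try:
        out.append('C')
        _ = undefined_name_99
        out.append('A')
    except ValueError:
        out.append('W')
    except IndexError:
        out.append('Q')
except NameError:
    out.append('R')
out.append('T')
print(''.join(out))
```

Execution trace: 'C' (try body) → 'R' (outer except NameError) → 'T' (after the try/except). Output: CRT

Answer: CRT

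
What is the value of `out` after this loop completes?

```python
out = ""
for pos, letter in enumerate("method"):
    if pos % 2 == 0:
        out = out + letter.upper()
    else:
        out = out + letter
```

Uppercase even positions in 'method'
`out` takes the values: "" → "M" → "Me" → "MeT" → "MeTh" → "MeThO" → "MeThOd"

Answer: "MeThOd"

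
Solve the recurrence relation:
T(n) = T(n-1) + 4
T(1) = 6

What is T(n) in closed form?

Unrolling: T(n) = T(1) + 4·(n-1) = 6 + 4(n-1) = 4n + 2.

Answer: T(n) = 4n + 2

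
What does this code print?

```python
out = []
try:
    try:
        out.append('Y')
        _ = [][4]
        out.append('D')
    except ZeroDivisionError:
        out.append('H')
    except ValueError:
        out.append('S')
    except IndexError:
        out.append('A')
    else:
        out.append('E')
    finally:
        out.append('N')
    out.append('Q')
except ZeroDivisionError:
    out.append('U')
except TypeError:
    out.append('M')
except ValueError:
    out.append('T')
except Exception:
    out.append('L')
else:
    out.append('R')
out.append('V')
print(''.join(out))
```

Execution trace: 'Y' (inner try body) → 'A' (inner except IndexError) → 'N' (inner finally) → 'Q' (try body, no exception) → 'R' (else) → 'V' (after the try/except). Output: YANQRV

Answer: YANQRV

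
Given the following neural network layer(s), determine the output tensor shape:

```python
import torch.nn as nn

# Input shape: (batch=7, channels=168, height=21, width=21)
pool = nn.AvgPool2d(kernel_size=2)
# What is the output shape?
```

Input: (7, 168, 21, 21) -> Output: (7, 168, 10, 10)

Answer: (7, 168, 10, 10)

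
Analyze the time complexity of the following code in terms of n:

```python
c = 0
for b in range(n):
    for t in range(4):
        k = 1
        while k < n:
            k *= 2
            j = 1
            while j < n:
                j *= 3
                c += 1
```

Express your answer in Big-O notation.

Each loop level contributes: n × 1 × log n × log n. Multiplying the contributions gives O(n log² n).

Answer: O(n log² n)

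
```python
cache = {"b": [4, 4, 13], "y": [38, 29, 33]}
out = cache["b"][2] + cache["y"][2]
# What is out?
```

Trace:
`cache = {"b": [4, 4, 13], "y": [38, 29, 33]}` → cache = {'b': [4, 4, 13], 'y': [38, 29, 33]}
`out = cache["b"][2] + cache["y"][2]` → out = 46
So out = 46

Answer: 46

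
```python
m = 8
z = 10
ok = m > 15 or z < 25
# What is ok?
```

Trace:
`m = 8` → m = 8
`z = 10` → z = 10
`ok = m > 15 or z < 25` → ok = True
So ok = True

Answer: True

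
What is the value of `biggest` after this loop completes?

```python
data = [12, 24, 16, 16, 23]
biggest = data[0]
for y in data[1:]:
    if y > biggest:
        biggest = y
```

Maximum of [12, 24, 16, 16, 23]
`biggest` takes the values: 12 → 24

Answer: 24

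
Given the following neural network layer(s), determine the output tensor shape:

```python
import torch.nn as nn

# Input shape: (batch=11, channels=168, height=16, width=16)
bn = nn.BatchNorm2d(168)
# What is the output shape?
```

Input: (11, 168, 16, 16) -> Output: (11, 168, 16, 16)

Answer: (11, 168, 16, 16)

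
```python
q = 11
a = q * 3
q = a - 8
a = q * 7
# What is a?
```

Trace:
`q = 11` → q = 11
`a = q * 3` → a = 33
`q = a - 8` → q = 25
`a = q * 7` → a = 175
So a = 175

Answer: 175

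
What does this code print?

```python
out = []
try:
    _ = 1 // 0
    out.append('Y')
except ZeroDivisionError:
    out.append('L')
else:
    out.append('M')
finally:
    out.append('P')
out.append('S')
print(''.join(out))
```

Execution trace: 'L' (except ZeroDivisionError) → 'P' (finally) → 'S' (after the try/except). Output: LPS

Answer: LPS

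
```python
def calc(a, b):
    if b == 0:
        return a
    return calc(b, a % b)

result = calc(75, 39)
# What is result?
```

calc(75, 39) -> calc(39, 36) -> calc(36, 3) -> calc(3, 0) -> 3

Answer: 3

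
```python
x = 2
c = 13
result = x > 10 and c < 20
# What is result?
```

Trace:
`x = 2` → x = 2
`c = 13` → c = 13
`result = x > 10 and c < 20` → result = False
So result = False

Answer: False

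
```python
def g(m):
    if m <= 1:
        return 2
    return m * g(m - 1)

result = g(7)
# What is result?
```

g(7) = 7 * 6 * 5 * 4 * 3 * 2 * 2 = 10080

Answer: 10080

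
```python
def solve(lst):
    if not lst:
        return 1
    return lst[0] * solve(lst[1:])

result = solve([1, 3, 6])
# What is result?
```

Product over [1, 3, 6] = 1 * 3 * 6 = 18

Answer: 18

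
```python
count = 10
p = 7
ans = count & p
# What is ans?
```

Trace:
`count = 10` → count = 10
`p = 7` → p = 7
`ans = count & p` → ans = 2
So ans = 2

Answer: 2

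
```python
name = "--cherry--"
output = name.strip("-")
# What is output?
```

Trace:
`name = "--cherry--"` → name = '--cherry--'
`output = name.strip("-")` → output = 'cherry'
So output = 'cherry'

Answer: 'cherry'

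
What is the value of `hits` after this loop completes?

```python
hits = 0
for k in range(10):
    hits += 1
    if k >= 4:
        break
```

Loop breaks when k reaches 4, hits is 5
`hits` takes the values: 0 → 1 → 2 → 3 → 4 → 5

Answer: 5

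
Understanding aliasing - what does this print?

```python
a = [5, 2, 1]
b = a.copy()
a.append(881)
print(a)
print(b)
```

Key concept: list.copy() creates independent copy.
Step by step:
`a = [5, 2, 1]` → a = [5, 2, 1]
`b = a.copy()` → b = [5, 2, 1]
`a.append(881)` → a = [5, 2, 1, 881]
`print(a)` → prints [5, 2, 1, 881]
`print(b)` → prints [5, 2, 1]

Answer:
[5, 2, 1, 881]
[5, 2, 1]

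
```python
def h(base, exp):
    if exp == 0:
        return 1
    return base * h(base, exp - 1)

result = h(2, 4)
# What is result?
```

h(2, 4) = 2 * 2 * 2 * 2 = 16

Answer: 16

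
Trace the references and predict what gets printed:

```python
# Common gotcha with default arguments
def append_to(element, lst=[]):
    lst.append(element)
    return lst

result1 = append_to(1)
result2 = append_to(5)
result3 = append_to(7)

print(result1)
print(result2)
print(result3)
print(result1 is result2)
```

Key concept: mutable default argument gotcha.
Step by step:
`result1 = append_to(1)` → result1 = [1]
`result2 = append_to(5)` → result1 = [1, 5] (same object as result2); result2 = [1, 5] (same object as result1)
`result3 = append_to(7)` → result1 = [1, 5, 7] (same object as result2, result3); result2 = [1, 5, 7] (same object as result1, result3); result3 = [1, 5, 7] (same object as result1, result2)
`print(result1)` → prints [1, 5, 7]
`print(result2)` → prints [1, 5, 7]
`print(result3)` → prints [1, 5, 7]
`print(result1 is result2)` → prints True

Answer:
[1, 5, 7]
[1, 5, 7]
[1, 5, 7]
True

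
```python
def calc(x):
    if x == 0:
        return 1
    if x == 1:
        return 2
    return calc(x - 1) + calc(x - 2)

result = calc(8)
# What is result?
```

Build up from base cases: calc(0)=1, calc(1)=2, calc(2)=3, calc(3)=5, calc(4)=8, calc(5)=13, calc(6)=21, ..., calc(8)=55

Answer: 55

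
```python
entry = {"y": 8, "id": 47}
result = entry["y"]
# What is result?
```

Trace:
`entry = {"y": 8, "id": 47}` → entry = {'y': 8, 'id': 47}
`result = entry["y"]` → result = 8
So result = 8

Answer: 8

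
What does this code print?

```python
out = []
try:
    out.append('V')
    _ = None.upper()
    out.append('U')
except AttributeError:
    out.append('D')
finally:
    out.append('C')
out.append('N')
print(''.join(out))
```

Execution trace: 'V' (try body) → 'D' (except AttributeError) → 'C' (finally) → 'N' (after the try/except). Output: VDCN

Answer: VDCN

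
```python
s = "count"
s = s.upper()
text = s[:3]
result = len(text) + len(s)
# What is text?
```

Trace:
`s = "count"` → s = 'count'
`s = s.upper()` → s = 'COUNT'
`text = s[:3]` → text = 'COU'
`result = len(text) + len(s)` → result = 8
So text = 'COU'

Answer: 'COU'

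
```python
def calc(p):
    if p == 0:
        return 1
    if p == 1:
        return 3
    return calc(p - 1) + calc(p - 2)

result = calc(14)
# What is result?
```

Build up from base cases: calc(0)=1, calc(1)=3, calc(2)=4, calc(3)=7, calc(4)=11, calc(5)=18, calc(6)=29, ..., calc(14)=1364

Answer: 1364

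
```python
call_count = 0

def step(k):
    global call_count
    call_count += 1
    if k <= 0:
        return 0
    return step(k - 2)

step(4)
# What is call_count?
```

Linear recursion stepping by 2: 3 calls from k=4 down to ≤0.

Answer: 3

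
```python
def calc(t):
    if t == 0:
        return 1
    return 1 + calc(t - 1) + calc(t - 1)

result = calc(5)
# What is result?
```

calc(t) = 1 + 2·calc(t-1), calc(0)=1. Closed form: (1+1)·2^5 - 1 = 63.

Answer: 63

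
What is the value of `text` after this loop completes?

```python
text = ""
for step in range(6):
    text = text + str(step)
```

Concatenate digits 0 to 5
`text` takes the values: "" → "0" → "01" → "012" → "0123" → "01234" → "012345"

Answer: "012345"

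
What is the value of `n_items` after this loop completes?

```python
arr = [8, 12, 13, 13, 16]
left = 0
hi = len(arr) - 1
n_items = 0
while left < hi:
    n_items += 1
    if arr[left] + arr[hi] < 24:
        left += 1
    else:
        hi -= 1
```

Steps to find pair summing to 24
`n_items` takes the values: 0 → 1 → 2 → 3 → 4

Answer: 4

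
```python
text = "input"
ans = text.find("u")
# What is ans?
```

Trace:
`text = "input"` → text = 'input'
`ans = text.find("u")` → ans = 3
So ans = 3

Answer: 3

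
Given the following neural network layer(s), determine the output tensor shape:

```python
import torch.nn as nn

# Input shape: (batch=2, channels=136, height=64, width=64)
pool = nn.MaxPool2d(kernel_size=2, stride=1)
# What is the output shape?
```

Input: (2, 136, 64, 64) -> Output: (2, 136, 63, 63)

Answer: (2, 136, 63, 63)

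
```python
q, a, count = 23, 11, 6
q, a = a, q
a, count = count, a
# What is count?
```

Trace:
`q, a, count = 23, 11, 6` → q = 23; a = 11; count = 6
`q, a = a, q` → q = 11; a = 23
`a, count = count, a` → a = 6; count = 23
So count = 23

Answer: 23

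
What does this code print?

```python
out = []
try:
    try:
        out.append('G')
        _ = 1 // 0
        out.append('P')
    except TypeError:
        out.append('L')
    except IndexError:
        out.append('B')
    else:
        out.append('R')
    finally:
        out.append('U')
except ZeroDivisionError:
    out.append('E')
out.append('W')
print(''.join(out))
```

Execution trace: 'G' (try body) → 'U' (finally) → 'E' (outer except ZeroDivisionError) → 'W' (after the try/except). Output: GUEW

Answer: GUEW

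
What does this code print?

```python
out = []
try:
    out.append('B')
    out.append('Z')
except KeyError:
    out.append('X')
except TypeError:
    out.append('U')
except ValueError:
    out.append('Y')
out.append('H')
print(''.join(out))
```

Execution trace: 'B' (try body) → 'Z' (try body, no exception) → 'H' (after the try/except). Output: BZH

Answer: BZH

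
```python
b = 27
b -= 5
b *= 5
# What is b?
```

Trace:
`b = 27` → b = 27
`b -= 5` → b = 22
`b *= 5` → b = 110
So b = 110

Answer: 110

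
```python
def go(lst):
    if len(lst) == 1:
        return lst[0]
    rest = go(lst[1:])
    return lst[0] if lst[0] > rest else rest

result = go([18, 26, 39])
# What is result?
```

Recursive max over [18, 26, 39] = 39

Answer: 39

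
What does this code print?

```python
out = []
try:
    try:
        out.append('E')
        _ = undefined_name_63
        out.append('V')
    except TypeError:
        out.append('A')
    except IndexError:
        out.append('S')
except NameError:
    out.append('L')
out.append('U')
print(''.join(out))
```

Execution trace: 'E' (try body) → 'L' (outer except NameError) → 'U' (after the try/except). Output: ELU

Answer: ELU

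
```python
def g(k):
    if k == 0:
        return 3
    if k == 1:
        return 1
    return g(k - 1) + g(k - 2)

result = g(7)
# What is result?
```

Build up from base cases: g(0)=3, g(1)=1, g(2)=4, g(3)=5, g(4)=9, g(5)=14, g(6)=23, ..., g(7)=37

Answer: 37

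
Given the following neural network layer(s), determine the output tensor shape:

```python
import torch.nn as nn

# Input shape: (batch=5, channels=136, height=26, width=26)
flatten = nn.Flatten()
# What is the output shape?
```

Input: (5, 136, 26, 26) -> Output: (5, 91936)

Answer: (5, 91936)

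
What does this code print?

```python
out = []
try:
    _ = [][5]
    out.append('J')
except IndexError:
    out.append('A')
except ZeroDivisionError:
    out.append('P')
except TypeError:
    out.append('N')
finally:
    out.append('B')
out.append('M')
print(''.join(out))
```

Execution trace: 'A' (except IndexError) → 'B' (finally) → 'M' (after the try/except). Output: ABM

Answer: ABM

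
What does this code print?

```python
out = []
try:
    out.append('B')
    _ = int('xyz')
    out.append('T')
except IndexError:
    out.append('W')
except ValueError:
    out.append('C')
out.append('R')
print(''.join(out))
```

Execution trace: 'B' (try body) → 'C' (except ValueError) → 'R' (after the try/except). Output: BCR

Answer: BCR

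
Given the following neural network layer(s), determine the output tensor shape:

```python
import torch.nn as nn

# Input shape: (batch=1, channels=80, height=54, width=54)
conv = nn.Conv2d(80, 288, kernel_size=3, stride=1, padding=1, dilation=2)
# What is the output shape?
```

Input: (1, 80, 54, 54) -> Output: (1, 288, 52, 52)

Answer: (1, 288, 52, 52)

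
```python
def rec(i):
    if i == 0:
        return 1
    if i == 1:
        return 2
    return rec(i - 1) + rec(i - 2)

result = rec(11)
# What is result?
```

Build up from base cases: rec(0)=1, rec(1)=2, rec(2)=3, rec(3)=5, rec(4)=8, rec(5)=13, rec(6)=21, ..., rec(11)=233

Answer: 233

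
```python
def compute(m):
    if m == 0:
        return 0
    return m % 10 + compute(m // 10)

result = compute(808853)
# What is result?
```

Sum of digits of 808853: 3 + 5 + 8 + 8 + 0 + 8 = 32

Answer: 32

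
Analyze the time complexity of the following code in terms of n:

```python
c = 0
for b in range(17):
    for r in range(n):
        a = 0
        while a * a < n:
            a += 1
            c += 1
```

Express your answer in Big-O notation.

Each loop level contributes: 1 × n × √n. Multiplying the contributions gives O(n√n).

Answer: O(n√n)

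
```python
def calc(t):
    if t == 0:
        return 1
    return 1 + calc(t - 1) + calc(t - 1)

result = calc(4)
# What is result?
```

calc(t) = 1 + 2·calc(t-1), calc(0)=1. Closed form: (1+1)·2^4 - 1 = 31.

Answer: 31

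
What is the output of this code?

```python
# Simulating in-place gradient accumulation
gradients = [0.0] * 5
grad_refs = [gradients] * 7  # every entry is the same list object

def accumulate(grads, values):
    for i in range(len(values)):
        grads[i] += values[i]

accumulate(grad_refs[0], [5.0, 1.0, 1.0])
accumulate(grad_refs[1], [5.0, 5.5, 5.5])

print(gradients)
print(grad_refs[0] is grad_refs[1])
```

Key concept: gradient accumulation aliasing.
Step by step:
`gradients = [0.0] * 5` → gradients = [0.0, 0.0, 0.0, 0.0, 0.0]
`grad_refs = [gradients] * 7` → grad_refs = [[0.0, 0.0, 0.0, 0.0, 0.0], [0.0, 0.0, 0.0, 0.0, 0.0], [0.0, 0.0, 0.0, 0.0, 0.0], [0.0, 0.0, 0.0, 0.0, 0.0], [0.0, 0.0, 0.0, 0.0, 0.0], [0.0, 0.0, 0.0, 0.0, 0.0], [0.0, 0.0, 0.0, 0.0, 0.0]]
`accumulate(grad_refs[0], [5.0, 1.0, 1.0])` → gradients = [5.0, 1.0, 1.0, 0.0, 0.0]; grad_refs = [[5.0, 1.0, 1.0, 0.0, 0.0], [5.0, 1.0, 1.0, 0.0, 0.0], [5.0, 1.0, 1.0, 0.0, 0.0], [5.0, 1.0, 1.0, 0.0, 0.0], [5.0, 1.0, 1.0, 0.0, 0.0], [5.0, 1.0, 1.0, 0.0, 0.0], [5.0, 1.0, 1.0, 0.0, 0.0]]
`accumulate(grad_refs[1], [5.0, 5.5, 5.5])` → gradients = [10.0, 6.5, 6.5, 0.0, 0.0]; grad_refs = [[10.0, 6.5, 6.5, 0.0, 0.0], [10.0, 6.5, 6.5, 0.0, 0.0], [10.0, 6.5, 6.5, 0.0, 0.0], [10.0, 6.5, 6.5, 0.0, 0.0], [10.0, 6.5, 6.5, 0.0, 0.0], [10.0, 6.5, 6.5, 0.0, 0.0], [10.0, 6.5, 6.5, 0.0, 0.0]]
`print(gradients)` → prints [10.0, 6.5, 6.5, 0.0, 0.0]
`print(grad_refs[0] is grad_refs[1])` → prints True

Answer:
[10.0, 6.5, 6.5, 0.0, 0.0]
True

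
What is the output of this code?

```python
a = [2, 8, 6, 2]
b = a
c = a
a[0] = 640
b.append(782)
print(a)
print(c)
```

Key concept: multiple aliases.
Step by step:
`a = [2, 8, 6, 2]` → a = [2, 8, 6, 2]
`b = a` → b = [2, 8, 6, 2] (same object as a)
`c = a` → c = [2, 8, 6, 2] (same object as a, b)
`a[0] = 640` → a = [640, 8, 6, 2] (same object as b, c); b = [640, 8, 6, 2] (same object as a, c); c = [640, 8, 6, 2] (same object as a, b)
`b.append(782)` → a = [640, 8, 6, 2, 782] (same object as b, c); b = [640, 8, 6, 2, 782] (same object as a, c); c = [640, 8, 6, 2, 782] (same object as a, b)
`print(a)` → prints [640, 8, 6, 2, 782]
`print(c)` → prints [640, 8, 6, 2, 782]

Answer:
[640, 8, 6, 2, 782]
[640, 8, 6, 2, 782]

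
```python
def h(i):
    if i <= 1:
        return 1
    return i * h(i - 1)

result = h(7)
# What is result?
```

h(7) = 7 * 6 * 5 * 4 * 3 * 2 * 1 = 5040

Answer: 5040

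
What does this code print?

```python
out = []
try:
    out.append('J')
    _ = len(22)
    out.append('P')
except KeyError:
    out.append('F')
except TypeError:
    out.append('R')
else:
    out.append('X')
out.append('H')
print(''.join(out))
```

Execution trace: 'J' (try body) → 'R' (except TypeError) → 'H' (after the try/except). Output: JRH

Answer: JRH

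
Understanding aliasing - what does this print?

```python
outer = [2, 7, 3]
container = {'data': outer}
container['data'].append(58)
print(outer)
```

Key concept: dict holds reference to list.
Step by step:
`outer = [2, 7, 3]` → outer = [2, 7, 3]
`container = {'data': outer}` → container = {'data': [2, 7, 3]}
`container['data'].append(58)` → outer = [2, 7, 3, 58]; container = {'data': [2, 7, 3, 58]}
`print(outer)` → prints [2, 7, 3, 58]

Answer: [2, 7, 3, 58]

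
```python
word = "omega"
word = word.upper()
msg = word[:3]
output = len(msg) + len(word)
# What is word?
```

Trace:
`word = "omega"` → word = 'omega'
`word = word.upper()` → word = 'OMEGA'
`msg = word[:3]` → msg = 'OME'
`output = len(msg) + len(word)` → output = 8
So word = 'OMEGA'

Answer: 'OMEGA'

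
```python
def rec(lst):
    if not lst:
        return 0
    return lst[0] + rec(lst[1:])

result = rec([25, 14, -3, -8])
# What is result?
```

25 + 14 + (-3) + (-8) + 0 = 28

Answer: 28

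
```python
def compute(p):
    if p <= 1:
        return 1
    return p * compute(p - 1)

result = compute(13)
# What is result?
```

compute(13) = 13 * 12 * 11 * 10 * 9 * 8 * 7 * 6 * 5 * 4 * 3 * 2 * 1 = 6227020800

Answer: 6227020800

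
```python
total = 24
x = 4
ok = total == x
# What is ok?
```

Trace:
`total = 24` → total = 24
`x = 4` → x = 4
`ok = total == x` → ok = False
So ok = False

Answer: False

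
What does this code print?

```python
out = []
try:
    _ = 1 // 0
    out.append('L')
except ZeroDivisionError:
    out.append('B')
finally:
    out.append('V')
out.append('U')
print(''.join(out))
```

Execution trace: 'B' (except ZeroDivisionError) → 'V' (finally) → 'U' (after the try/except). Output: BVU

Answer: BVU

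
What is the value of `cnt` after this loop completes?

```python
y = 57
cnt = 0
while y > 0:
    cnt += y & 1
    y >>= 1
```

Count set bits in 57 (binary: 0b111001)
`cnt` takes the values: 0 → 1 → 2 → 3 → 4

Answer: 4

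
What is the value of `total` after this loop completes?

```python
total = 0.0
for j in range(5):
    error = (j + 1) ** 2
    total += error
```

Sum of squared losses 1² + 2² + ... + 5²
`total` takes the values: 0.0 → 1.0 → 5.0 → 14.0 → 30.0 → 55.0

Answer: 55.0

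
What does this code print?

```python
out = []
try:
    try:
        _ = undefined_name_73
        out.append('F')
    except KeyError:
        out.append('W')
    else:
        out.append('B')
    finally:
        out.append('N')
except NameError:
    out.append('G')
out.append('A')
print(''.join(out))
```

Execution trace: 'N' (finally) → 'G' (outer except NameError) → 'A' (after the try/except). Output: NGA

Answer: NGA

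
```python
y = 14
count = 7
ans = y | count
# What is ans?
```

Trace:
`y = 14` → y = 14
`count = 7` → count = 7
`ans = y | count` → ans = 15
So ans = 15

Answer: 15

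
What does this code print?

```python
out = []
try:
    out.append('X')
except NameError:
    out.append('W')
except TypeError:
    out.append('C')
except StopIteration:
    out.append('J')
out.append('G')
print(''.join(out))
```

Execution trace: 'X' (try body, no exception) → 'G' (after the try/except). Output: XG

Answer: XG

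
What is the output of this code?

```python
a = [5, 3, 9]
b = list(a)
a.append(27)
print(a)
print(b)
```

Key concept: list() constructor creates copy.
Step by step:
`a = [5, 3, 9]` → a = [5, 3, 9]
`b = list(a)` → b = [5, 3, 9]
`a.append(27)` → a = [5, 3, 9, 27]
`print(a)` → prints [5, 3, 9, 27]
`print(b)` → prints [5, 3, 9]

Answer:
[5, 3, 9, 27]
[5, 3, 9]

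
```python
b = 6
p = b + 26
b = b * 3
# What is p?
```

Trace:
`b = 6` → b = 6
`p = b + 26` → p = 32
`b = b * 3` → b = 18
So p = 32

Answer: 32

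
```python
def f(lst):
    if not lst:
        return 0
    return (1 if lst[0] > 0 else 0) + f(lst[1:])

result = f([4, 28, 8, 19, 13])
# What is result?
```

Count of positive elements in [4, 28, 8, 19, 13] = 5

Answer: 5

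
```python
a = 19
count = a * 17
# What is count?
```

Trace:
`a = 19` → a = 19
`count = a * 17` → count = 323
So count = 323

Answer: 323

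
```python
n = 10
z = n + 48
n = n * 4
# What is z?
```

Trace:
`n = 10` → n = 10
`z = n + 48` → z = 58
`n = n * 4` → n = 40
So z = 58

Answer: 58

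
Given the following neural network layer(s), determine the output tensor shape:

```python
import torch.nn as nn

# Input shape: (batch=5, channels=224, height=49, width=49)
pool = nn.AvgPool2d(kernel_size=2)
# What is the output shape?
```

Input: (5, 224, 49, 49) -> Output: (5, 224, 24, 24)

Answer: (5, 224, 24, 24)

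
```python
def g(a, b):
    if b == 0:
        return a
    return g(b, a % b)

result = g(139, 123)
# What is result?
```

g(139, 123) -> g(123, 16) -> g(16, 11) -> g(11, 5) -> g(5, 1) -> g(1, 0) -> 1

Answer: 1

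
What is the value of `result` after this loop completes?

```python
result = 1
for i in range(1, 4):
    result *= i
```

3! = 6
`result` takes the values: 1 → 2 → 6

Answer: 6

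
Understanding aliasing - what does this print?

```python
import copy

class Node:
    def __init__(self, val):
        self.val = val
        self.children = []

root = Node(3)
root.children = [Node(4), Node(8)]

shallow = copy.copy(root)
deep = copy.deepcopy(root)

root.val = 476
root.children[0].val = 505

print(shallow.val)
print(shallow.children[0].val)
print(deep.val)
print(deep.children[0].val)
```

Key concept: deep copy with custom objects.
Step by step:
`root = Node(3)` → root = Node(val=3, children=[])
`root.children = [Node(4), Node(8)]` → root = Node(val=3, children=[Node(val=4, children=[]), Node(val=8, children=[])])
`shallow = copy.copy(root)` → shallow = Node(val=3, children=[Node(val=4, children=[]), Node(val=8, children=[])])
`deep = copy.deepcopy(root)` → deep = Node(val=3, children=[Node(val=4, children=[]), Node(val=8, children=[])])
`root.val = 476` → root = Node(val=476, children=[Node(val=4, children=[]), Node(val=8, children=[])])
`root.children[0].val = 505` → root = Node(val=476, children=[Node(val=505, children=[]), Node(val=8, children=[])]); shallow = Node(val=3, children=[Node(val=505, children=[]), Node(val=8, children=[])])
`print(shallow.val)` → prints 3
`print(shallow.children[0].val)` → prints 505
`print(deep.val)` → prints 3
`print(deep.children[0].val)` → prints 4

Answer:
3
505
3
4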